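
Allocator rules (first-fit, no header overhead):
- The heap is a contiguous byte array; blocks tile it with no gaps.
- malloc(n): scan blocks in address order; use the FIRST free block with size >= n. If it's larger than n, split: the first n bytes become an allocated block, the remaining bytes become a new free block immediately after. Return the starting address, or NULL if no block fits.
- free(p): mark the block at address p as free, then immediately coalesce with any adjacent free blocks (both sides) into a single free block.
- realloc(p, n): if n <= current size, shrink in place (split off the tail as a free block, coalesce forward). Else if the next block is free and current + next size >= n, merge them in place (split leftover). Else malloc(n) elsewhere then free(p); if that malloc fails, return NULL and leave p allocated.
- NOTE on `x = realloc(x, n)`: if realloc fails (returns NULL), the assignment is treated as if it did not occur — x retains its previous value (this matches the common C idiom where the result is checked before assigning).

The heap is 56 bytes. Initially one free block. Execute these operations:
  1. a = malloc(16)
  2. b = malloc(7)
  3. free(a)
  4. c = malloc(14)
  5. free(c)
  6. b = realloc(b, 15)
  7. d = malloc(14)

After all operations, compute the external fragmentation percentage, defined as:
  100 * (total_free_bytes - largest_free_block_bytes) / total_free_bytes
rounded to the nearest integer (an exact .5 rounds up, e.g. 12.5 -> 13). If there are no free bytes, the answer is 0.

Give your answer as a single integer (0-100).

Op 1: a = malloc(16) -> a = 0; heap: [0-15 ALLOC][16-55 FREE]
Op 2: b = malloc(7) -> b = 16; heap: [0-15 ALLOC][16-22 ALLOC][23-55 FREE]
Op 3: free(a) -> (freed a); heap: [0-15 FREE][16-22 ALLOC][23-55 FREE]
Op 4: c = malloc(14) -> c = 0; heap: [0-13 ALLOC][14-15 FREE][16-22 ALLOC][23-55 FREE]
Op 5: free(c) -> (freed c); heap: [0-15 FREE][16-22 ALLOC][23-55 FREE]
Op 6: b = realloc(b, 15) -> b = 16; heap: [0-15 FREE][16-30 ALLOC][31-55 FREE]
Op 7: d = malloc(14) -> d = 0; heap: [0-13 ALLOC][14-15 FREE][16-30 ALLOC][31-55 FREE]
Free blocks: [2 25] total_free=27 largest=25 -> 100*(27-25)/27 = 200/27 ≈ 7.407 -> rounds to 7

Answer: 7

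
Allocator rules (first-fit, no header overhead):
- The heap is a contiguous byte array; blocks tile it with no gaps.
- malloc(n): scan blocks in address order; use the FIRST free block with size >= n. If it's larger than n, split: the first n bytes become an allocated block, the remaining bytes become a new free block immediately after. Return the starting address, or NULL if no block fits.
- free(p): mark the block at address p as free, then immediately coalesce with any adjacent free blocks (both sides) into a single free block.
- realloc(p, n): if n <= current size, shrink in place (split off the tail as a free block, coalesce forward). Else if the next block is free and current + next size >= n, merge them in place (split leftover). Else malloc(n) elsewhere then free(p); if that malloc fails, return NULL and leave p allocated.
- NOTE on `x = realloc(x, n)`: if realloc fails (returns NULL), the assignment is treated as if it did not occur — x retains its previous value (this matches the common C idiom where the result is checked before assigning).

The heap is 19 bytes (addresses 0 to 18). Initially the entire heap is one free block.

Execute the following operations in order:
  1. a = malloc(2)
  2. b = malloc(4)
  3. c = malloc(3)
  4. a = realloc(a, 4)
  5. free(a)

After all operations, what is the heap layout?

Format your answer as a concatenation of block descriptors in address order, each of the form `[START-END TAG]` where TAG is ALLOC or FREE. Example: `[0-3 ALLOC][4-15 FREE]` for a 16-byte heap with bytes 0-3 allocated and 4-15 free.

Answer: [0-1 FREE][2-5 ALLOC][6-8 ALLOC][9-18 FREE]

Derivation:
Op 1: a = malloc(2) -> a = 0; heap: [0-1 ALLOC][2-18 FREE]
Op 2: b = malloc(4) -> b = 2; heap: [0-1 ALLOC][2-5 ALLOC][6-18 FREE]
Op 3: c = malloc(3) -> c = 6; heap: [0-1 ALLOC][2-5 ALLOC][6-8 ALLOC][9-18 FREE]
Op 4: a = realloc(a, 4) -> a = 9; heap: [0-1 FREE][2-5 ALLOC][6-8 ALLOC][9-12 ALLOC][13-18 FREE]
Op 5: free(a) -> (freed a); heap: [0-1 FREE][2-5 ALLOC][6-8 ALLOC][9-18 FREE]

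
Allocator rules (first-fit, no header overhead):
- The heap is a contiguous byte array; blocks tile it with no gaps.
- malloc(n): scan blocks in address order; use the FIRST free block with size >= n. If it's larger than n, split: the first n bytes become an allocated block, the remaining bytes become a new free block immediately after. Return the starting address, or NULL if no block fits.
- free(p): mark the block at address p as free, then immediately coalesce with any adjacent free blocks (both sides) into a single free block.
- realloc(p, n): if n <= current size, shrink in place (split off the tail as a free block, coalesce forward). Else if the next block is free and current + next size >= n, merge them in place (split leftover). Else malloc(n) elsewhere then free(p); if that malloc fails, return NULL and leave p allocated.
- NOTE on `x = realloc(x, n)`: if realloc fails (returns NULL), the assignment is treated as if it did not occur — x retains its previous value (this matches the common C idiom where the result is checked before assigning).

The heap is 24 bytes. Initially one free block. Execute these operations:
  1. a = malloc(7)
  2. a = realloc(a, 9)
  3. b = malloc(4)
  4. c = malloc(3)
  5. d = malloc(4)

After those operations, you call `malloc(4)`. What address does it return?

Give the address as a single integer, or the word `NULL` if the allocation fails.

Answer: 20

Derivation:
Op 1: a = malloc(7) -> a = 0; heap: [0-6 ALLOC][7-23 FREE]
Op 2: a = realloc(a, 9) -> a = 0; heap: [0-8 ALLOC][9-23 FREE]
Op 3: b = malloc(4) -> b = 9; heap: [0-8 ALLOC][9-12 ALLOC][13-23 FREE]
Op 4: c = malloc(3) -> c = 13; heap: [0-8 ALLOC][9-12 ALLOC][13-15 ALLOC][16-23 FREE]
Op 5: d = malloc(4) -> d = 16; heap: [0-8 ALLOC][9-12 ALLOC][13-15 ALLOC][16-19 ALLOC][20-23 FREE]
malloc(4): first-fit scan over [0-8 ALLOC][9-12 ALLOC][13-15 ALLOC][16-19 ALLOC][20-23 FREE] -> 20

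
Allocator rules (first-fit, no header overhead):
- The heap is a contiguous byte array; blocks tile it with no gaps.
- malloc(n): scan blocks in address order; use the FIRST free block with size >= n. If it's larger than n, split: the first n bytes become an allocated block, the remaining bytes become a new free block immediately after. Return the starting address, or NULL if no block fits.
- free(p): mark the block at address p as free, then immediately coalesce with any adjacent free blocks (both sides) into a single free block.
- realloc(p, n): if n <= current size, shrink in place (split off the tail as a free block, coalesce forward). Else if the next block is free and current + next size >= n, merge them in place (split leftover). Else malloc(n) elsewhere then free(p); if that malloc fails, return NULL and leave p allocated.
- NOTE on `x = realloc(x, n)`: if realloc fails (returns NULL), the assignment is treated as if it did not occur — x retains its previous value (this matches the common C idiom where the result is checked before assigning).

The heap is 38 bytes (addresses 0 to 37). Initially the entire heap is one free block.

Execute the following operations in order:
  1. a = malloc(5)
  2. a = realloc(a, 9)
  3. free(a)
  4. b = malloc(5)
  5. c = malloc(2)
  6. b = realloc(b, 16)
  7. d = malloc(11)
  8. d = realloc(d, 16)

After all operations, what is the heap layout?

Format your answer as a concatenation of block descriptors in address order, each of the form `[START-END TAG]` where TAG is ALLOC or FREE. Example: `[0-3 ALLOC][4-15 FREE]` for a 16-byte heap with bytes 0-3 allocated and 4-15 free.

Answer: [0-4 FREE][5-6 ALLOC][7-22 ALLOC][23-33 ALLOC][34-37 FREE]

Derivation:
Op 1: a = malloc(5) -> a = 0; heap: [0-4 ALLOC][5-37 FREE]
Op 2: a = realloc(a, 9) -> a = 0; heap: [0-8 ALLOC][9-37 FREE]
Op 3: free(a) -> (freed a); heap: [0-37 FREE]
Op 4: b = malloc(5) -> b = 0; heap: [0-4 ALLOC][5-37 FREE]
Op 5: c = malloc(2) -> c = 5; heap: [0-4 ALLOC][5-6 ALLOC][7-37 FREE]
Op 6: b = realloc(b, 16) -> b = 7; heap: [0-4 FREE][5-6 ALLOC][7-22 ALLOC][23-37 FREE]
Op 7: d = malloc(11) -> d = 23; heap: [0-4 FREE][5-6 ALLOC][7-22 ALLOC][23-33 ALLOC][34-37 FREE]
Op 8: d = realloc(d, 16) -> NULL (d unchanged); heap: [0-4 FREE][5-6 ALLOC][7-22 ALLOC][23-33 ALLOC][34-37 FREE]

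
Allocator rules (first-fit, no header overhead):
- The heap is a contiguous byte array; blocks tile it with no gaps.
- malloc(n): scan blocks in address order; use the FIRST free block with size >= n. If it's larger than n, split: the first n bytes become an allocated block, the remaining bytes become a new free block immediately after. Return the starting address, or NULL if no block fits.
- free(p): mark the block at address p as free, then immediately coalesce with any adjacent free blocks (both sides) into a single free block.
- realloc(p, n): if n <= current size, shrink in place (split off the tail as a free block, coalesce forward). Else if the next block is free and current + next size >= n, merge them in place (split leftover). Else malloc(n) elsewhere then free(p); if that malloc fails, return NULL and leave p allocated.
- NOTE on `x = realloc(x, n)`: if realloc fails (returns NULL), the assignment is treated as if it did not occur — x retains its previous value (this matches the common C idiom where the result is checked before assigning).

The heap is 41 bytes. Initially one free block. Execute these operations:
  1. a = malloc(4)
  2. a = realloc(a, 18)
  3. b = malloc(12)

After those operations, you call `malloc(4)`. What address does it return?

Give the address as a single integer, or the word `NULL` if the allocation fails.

Answer: 30

Derivation:
Op 1: a = malloc(4) -> a = 0; heap: [0-3 ALLOC][4-40 FREE]
Op 2: a = realloc(a, 18) -> a = 0; heap: [0-17 ALLOC][18-40 FREE]
Op 3: b = malloc(12) -> b = 18; heap: [0-17 ALLOC][18-29 ALLOC][30-40 FREE]
malloc(4): first-fit scan over [0-17 ALLOC][18-29 ALLOC][30-40 FREE] -> 30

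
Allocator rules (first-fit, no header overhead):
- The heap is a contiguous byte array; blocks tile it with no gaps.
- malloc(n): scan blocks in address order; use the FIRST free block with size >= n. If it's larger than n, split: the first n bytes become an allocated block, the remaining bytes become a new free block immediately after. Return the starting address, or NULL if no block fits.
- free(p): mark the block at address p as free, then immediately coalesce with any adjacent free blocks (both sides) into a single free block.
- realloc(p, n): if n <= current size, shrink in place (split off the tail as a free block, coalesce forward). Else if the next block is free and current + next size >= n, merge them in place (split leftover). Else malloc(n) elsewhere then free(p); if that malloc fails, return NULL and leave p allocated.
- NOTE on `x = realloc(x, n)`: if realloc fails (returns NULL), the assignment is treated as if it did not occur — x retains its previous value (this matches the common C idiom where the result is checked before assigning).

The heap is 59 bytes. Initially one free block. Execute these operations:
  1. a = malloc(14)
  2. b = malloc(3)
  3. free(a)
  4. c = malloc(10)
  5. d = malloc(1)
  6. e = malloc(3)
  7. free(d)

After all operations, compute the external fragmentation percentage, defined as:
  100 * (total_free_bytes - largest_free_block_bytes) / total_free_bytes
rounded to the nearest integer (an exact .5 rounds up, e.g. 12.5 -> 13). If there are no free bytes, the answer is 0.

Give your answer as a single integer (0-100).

Op 1: a = malloc(14) -> a = 0; heap: [0-13 ALLOC][14-58 FREE]
Op 2: b = malloc(3) -> b = 14; heap: [0-13 ALLOC][14-16 ALLOC][17-58 FREE]
Op 3: free(a) -> (freed a); heap: [0-13 FREE][14-16 ALLOC][17-58 FREE]
Op 4: c = malloc(10) -> c = 0; heap: [0-9 ALLOC][10-13 FREE][14-16 ALLOC][17-58 FREE]
Op 5: d = malloc(1) -> d = 10; heap: [0-9 ALLOC][10-10 ALLOC][11-13 FREE][14-16 ALLOC][17-58 FREE]
Op 6: e = malloc(3) -> e = 11; heap: [0-9 ALLOC][10-10 ALLOC][11-13 ALLOC][14-16 ALLOC][17-58 FREE]
Op 7: free(d) -> (freed d); heap: [0-9 ALLOC][10-10 FREE][11-13 ALLOC][14-16 ALLOC][17-58 FREE]
Free blocks: [1 42] total_free=43 largest=42 -> 100*(43-42)/43 = 100/43 ≈ 2.326 -> rounds to 2

Answer: 2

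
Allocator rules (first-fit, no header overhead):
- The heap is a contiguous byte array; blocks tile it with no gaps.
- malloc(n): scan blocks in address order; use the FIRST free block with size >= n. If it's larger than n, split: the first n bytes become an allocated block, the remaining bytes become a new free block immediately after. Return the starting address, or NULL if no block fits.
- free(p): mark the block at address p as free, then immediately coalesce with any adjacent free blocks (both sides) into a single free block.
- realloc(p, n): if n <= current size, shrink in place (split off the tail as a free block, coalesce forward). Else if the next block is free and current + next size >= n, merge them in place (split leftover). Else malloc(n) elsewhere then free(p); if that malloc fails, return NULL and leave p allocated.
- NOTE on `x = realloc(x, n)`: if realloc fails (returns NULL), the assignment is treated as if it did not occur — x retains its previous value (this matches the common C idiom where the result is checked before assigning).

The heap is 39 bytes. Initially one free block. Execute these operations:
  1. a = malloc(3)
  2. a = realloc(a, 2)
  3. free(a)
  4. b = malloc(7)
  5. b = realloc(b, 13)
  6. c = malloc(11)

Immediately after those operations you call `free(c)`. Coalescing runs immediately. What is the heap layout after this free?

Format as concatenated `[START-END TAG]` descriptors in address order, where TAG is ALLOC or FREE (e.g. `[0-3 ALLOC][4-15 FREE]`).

Op 1: a = malloc(3) -> a = 0; heap: [0-2 ALLOC][3-38 FREE]
Op 2: a = realloc(a, 2) -> a = 0; heap: [0-1 ALLOC][2-38 FREE]
Op 3: free(a) -> (freed a); heap: [0-38 FREE]
Op 4: b = malloc(7) -> b = 0; heap: [0-6 ALLOC][7-38 FREE]
Op 5: b = realloc(b, 13) -> b = 0; heap: [0-12 ALLOC][13-38 FREE]
Op 6: c = malloc(11) -> c = 13; heap: [0-12 ALLOC][13-23 ALLOC][24-38 FREE]
free(c): c = 13 -> block [13-23 ALLOC]; mark free, coalesce with adjacent free neighbors -> [0-12 ALLOC][13-38 FREE]

Answer: [0-12 ALLOC][13-38 FREE]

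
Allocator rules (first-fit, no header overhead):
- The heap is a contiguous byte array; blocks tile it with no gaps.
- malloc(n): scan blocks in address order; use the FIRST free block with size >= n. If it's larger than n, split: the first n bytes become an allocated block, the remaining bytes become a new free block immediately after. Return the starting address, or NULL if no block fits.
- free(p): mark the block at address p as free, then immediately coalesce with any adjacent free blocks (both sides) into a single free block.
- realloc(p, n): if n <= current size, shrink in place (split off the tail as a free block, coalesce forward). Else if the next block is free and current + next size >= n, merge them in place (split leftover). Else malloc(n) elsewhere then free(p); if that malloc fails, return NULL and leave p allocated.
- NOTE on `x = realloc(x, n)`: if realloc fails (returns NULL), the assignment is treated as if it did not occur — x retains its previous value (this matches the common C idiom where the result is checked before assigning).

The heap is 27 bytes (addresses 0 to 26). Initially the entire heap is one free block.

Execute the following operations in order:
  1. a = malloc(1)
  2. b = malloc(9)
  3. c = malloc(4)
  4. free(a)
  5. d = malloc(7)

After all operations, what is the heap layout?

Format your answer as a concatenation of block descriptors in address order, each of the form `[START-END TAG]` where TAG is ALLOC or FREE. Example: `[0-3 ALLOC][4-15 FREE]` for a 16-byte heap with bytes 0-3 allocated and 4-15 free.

Op 1: a = malloc(1) -> a = 0; heap: [0-0 ALLOC][1-26 FREE]
Op 2: b = malloc(9) -> b = 1; heap: [0-0 ALLOC][1-9 ALLOC][10-26 FREE]
Op 3: c = malloc(4) -> c = 10; heap: [0-0 ALLOC][1-9 ALLOC][10-13 ALLOC][14-26 FREE]
Op 4: free(a) -> (freed a); heap: [0-0 FREE][1-9 ALLOC][10-13 ALLOC][14-26 FREE]
Op 5: d = malloc(7) -> d = 14; heap: [0-0 FREE][1-9 ALLOC][10-13 ALLOC][14-20 ALLOC][21-26 FREE]

Answer: [0-0 FREE][1-9 ALLOC][10-13 ALLOC][14-20 ALLOC][21-26 FREE]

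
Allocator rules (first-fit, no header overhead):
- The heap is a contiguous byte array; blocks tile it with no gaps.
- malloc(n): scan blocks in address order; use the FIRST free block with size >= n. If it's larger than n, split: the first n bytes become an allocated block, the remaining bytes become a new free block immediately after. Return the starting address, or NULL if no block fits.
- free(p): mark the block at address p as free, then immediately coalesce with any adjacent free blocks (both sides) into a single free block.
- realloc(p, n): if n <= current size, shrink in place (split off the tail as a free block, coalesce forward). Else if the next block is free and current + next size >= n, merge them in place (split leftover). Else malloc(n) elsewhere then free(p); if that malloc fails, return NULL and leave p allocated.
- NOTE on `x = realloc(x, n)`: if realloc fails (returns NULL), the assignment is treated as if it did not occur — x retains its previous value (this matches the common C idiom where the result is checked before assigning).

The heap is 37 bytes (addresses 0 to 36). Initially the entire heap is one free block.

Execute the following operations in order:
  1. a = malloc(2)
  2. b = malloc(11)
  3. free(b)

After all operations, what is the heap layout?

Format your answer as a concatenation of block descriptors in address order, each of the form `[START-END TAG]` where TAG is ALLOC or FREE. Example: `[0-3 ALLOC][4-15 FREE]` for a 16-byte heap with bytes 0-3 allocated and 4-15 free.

Answer: [0-1 ALLOC][2-36 FREE]

Derivation:
Op 1: a = malloc(2) -> a = 0; heap: [0-1 ALLOC][2-36 FREE]
Op 2: b = malloc(11) -> b = 2; heap: [0-1 ALLOC][2-12 ALLOC][13-36 FREE]
Op 3: free(b) -> (freed b); heap: [0-1 ALLOC][2-36 FREE]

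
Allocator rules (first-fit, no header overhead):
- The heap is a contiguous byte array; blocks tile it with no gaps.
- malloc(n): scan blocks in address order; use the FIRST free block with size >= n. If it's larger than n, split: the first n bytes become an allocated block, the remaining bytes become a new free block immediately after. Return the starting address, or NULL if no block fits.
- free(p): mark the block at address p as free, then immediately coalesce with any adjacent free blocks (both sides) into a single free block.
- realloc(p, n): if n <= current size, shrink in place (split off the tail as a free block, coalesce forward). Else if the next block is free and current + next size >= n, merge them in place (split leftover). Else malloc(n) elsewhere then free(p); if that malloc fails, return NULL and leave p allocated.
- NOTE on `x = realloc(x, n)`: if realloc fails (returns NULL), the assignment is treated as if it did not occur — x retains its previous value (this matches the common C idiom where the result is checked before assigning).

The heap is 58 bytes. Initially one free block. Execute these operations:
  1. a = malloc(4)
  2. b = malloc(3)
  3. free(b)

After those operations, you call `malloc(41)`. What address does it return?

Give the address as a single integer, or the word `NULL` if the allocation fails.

Op 1: a = malloc(4) -> a = 0; heap: [0-3 ALLOC][4-57 FREE]
Op 2: b = malloc(3) -> b = 4; heap: [0-3 ALLOC][4-6 ALLOC][7-57 FREE]
Op 3: free(b) -> (freed b); heap: [0-3 ALLOC][4-57 FREE]
malloc(41): first-fit scan over [0-3 ALLOC][4-57 FREE] -> 4

Answer: 4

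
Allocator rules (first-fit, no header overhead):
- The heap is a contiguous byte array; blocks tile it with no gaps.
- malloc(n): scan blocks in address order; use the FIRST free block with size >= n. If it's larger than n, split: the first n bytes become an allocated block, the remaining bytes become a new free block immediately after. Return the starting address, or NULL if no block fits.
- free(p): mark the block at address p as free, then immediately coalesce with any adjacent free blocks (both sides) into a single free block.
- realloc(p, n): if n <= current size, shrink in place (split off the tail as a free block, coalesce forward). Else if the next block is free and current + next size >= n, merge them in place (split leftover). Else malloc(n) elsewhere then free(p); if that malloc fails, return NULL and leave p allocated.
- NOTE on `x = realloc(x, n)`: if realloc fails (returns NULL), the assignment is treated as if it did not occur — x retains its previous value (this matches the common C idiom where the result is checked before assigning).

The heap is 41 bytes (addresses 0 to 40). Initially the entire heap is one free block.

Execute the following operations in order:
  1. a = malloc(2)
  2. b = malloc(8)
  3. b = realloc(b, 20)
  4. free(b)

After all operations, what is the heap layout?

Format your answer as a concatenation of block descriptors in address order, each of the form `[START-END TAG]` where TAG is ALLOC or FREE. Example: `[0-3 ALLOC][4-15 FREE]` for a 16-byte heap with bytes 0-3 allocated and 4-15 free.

Op 1: a = malloc(2) -> a = 0; heap: [0-1 ALLOC][2-40 FREE]
Op 2: b = malloc(8) -> b = 2; heap: [0-1 ALLOC][2-9 ALLOC][10-40 FREE]
Op 3: b = realloc(b, 20) -> b = 2; heap: [0-1 ALLOC][2-21 ALLOC][22-40 FREE]
Op 4: free(b) -> (freed b); heap: [0-1 ALLOC][2-40 FREE]

Answer: [0-1 ALLOC][2-40 FREE]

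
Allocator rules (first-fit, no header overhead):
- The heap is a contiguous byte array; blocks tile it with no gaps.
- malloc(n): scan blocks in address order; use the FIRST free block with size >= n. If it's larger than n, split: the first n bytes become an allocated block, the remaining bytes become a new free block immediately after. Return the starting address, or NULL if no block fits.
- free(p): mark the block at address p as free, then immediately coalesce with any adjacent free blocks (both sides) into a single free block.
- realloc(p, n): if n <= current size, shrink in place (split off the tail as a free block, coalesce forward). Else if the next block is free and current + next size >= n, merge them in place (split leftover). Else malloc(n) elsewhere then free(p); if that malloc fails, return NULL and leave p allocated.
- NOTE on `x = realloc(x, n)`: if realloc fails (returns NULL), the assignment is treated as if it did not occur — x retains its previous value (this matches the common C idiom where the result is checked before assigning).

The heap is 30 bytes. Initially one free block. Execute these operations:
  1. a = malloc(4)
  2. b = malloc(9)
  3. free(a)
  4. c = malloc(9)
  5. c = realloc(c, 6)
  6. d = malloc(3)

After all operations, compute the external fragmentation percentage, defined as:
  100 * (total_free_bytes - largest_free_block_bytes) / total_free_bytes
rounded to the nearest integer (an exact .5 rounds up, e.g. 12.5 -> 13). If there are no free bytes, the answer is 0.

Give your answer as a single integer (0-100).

Answer: 8

Derivation:
Op 1: a = malloc(4) -> a = 0; heap: [0-3 ALLOC][4-29 FREE]
Op 2: b = malloc(9) -> b = 4; heap: [0-3 ALLOC][4-12 ALLOC][13-29 FREE]
Op 3: free(a) -> (freed a); heap: [0-3 FREE][4-12 ALLOC][13-29 FREE]
Op 4: c = malloc(9) -> c = 13; heap: [0-3 FREE][4-12 ALLOC][13-21 ALLOC][22-29 FREE]
Op 5: c = realloc(c, 6) -> c = 13; heap: [0-3 FREE][4-12 ALLOC][13-18 ALLOC][19-29 FREE]
Op 6: d = malloc(3) -> d = 0; heap: [0-2 ALLOC][3-3 FREE][4-12 ALLOC][13-18 ALLOC][19-29 FREE]
Free blocks: [1 11] total_free=12 largest=11 -> 100*(12-11)/12 = 100/12 ≈ 8.333 -> rounds to 8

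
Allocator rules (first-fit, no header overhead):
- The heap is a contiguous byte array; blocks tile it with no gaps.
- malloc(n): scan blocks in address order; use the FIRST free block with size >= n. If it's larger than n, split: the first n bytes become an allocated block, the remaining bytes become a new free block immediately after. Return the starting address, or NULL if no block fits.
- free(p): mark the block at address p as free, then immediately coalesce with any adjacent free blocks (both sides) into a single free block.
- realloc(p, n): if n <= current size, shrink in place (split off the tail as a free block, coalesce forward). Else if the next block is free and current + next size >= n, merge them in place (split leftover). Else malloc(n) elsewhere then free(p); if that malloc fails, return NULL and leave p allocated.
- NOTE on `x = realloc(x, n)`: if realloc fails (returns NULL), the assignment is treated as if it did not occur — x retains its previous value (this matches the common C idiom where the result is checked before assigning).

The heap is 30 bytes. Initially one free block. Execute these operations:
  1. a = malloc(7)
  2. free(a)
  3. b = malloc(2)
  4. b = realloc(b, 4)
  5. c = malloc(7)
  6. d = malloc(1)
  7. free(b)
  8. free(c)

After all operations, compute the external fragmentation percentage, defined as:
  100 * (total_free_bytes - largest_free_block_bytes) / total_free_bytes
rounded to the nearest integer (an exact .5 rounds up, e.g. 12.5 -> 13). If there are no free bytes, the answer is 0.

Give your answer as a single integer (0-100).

Op 1: a = malloc(7) -> a = 0; heap: [0-6 ALLOC][7-29 FREE]
Op 2: free(a) -> (freed a); heap: [0-29 FREE]
Op 3: b = malloc(2) -> b = 0; heap: [0-1 ALLOC][2-29 FREE]
Op 4: b = realloc(b, 4) -> b = 0; heap: [0-3 ALLOC][4-29 FREE]
Op 5: c = malloc(7) -> c = 4; heap: [0-3 ALLOC][4-10 ALLOC][11-29 FREE]
Op 6: d = malloc(1) -> d = 11; heap: [0-3 ALLOC][4-10 ALLOC][11-11 ALLOC][12-29 FREE]
Op 7: free(b) -> (freed b); heap: [0-3 FREE][4-10 ALLOC][11-11 ALLOC][12-29 FREE]
Op 8: free(c) -> (freed c); heap: [0-10 FREE][11-11 ALLOC][12-29 FREE]
Free blocks: [11 18] total_free=29 largest=18 -> 100*(29-18)/29 = 1100/29 ≈ 37.931 -> rounds to 38

Answer: 38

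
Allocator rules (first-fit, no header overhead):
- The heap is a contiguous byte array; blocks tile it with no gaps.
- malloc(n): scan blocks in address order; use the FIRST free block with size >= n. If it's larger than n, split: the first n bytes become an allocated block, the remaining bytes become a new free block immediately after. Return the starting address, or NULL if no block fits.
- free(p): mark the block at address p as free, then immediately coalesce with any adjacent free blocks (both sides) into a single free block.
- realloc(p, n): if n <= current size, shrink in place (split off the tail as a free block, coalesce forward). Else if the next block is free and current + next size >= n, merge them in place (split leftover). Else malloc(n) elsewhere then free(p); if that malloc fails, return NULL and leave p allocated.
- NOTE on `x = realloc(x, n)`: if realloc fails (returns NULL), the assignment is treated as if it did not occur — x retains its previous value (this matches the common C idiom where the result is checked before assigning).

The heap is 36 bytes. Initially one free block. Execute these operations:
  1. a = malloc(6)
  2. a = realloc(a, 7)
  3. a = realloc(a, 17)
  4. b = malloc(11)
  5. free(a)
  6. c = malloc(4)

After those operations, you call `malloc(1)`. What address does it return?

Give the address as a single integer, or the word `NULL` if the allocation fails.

Answer: 4

Derivation:
Op 1: a = malloc(6) -> a = 0; heap: [0-5 ALLOC][6-35 FREE]
Op 2: a = realloc(a, 7) -> a = 0; heap: [0-6 ALLOC][7-35 FREE]
Op 3: a = realloc(a, 17) -> a = 0; heap: [0-16 ALLOC][17-35 FREE]
Op 4: b = malloc(11) -> b = 17; heap: [0-16 ALLOC][17-27 ALLOC][28-35 FREE]
Op 5: free(a) -> (freed a); heap: [0-16 FREE][17-27 ALLOC][28-35 FREE]
Op 6: c = malloc(4) -> c = 0; heap: [0-3 ALLOC][4-16 FREE][17-27 ALLOC][28-35 FREE]
malloc(1): first-fit scan over [0-3 ALLOC][4-16 FREE][17-27 ALLOC][28-35 FREE] -> 4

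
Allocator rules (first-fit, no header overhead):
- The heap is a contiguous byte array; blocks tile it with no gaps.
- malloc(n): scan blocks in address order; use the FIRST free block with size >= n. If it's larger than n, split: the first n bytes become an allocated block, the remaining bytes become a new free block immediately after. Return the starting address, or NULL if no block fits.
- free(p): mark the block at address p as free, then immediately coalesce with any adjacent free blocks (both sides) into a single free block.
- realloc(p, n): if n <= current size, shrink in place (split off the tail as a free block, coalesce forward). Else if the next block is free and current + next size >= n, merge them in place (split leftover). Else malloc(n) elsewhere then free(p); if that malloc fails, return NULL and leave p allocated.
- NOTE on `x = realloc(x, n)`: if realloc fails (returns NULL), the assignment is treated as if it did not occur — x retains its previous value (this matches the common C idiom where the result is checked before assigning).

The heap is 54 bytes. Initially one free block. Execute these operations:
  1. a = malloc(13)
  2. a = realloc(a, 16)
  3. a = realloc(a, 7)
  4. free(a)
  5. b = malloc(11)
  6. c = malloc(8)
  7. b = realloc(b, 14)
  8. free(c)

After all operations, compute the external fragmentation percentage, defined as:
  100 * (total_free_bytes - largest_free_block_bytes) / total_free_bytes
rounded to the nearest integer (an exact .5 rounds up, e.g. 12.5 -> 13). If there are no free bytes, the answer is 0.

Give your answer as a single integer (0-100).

Answer: 48

Derivation:
Op 1: a = malloc(13) -> a = 0; heap: [0-12 ALLOC][13-53 FREE]
Op 2: a = realloc(a, 16) -> a = 0; heap: [0-15 ALLOC][16-53 FREE]
Op 3: a = realloc(a, 7) -> a = 0; heap: [0-6 ALLOC][7-53 FREE]
Op 4: free(a) -> (freed a); heap: [0-53 FREE]
Op 5: b = malloc(11) -> b = 0; heap: [0-10 ALLOC][11-53 FREE]
Op 6: c = malloc(8) -> c = 11; heap: [0-10 ALLOC][11-18 ALLOC][19-53 FREE]
Op 7: b = realloc(b, 14) -> b = 19; heap: [0-10 FREE][11-18 ALLOC][19-32 ALLOC][33-53 FREE]
Op 8: free(c) -> (freed c); heap: [0-18 FREE][19-32 ALLOC][33-53 FREE]
Free blocks: [19 21] total_free=40 largest=21 -> 100*(40-21)/40 = 1900/40 = 47.5 -> rounds to 48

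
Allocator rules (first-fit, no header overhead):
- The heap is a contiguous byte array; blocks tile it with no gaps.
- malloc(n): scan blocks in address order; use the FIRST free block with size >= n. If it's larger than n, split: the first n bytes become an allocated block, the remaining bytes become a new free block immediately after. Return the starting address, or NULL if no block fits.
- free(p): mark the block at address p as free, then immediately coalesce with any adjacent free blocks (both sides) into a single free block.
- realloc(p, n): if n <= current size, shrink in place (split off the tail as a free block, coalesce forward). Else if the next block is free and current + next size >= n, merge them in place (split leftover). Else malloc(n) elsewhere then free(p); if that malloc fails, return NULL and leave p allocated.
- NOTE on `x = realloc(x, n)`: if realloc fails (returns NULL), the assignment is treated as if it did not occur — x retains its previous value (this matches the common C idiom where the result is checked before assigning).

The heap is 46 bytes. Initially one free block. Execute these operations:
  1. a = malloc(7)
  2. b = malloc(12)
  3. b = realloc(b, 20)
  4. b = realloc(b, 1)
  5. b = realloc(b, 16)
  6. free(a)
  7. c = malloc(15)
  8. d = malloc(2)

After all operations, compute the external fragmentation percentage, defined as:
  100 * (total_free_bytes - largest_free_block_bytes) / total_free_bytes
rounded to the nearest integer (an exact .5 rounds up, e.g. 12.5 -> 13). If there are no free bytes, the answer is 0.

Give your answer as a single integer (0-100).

Op 1: a = malloc(7) -> a = 0; heap: [0-6 ALLOC][7-45 FREE]
Op 2: b = malloc(12) -> b = 7; heap: [0-6 ALLOC][7-18 ALLOC][19-45 FREE]
Op 3: b = realloc(b, 20) -> b = 7; heap: [0-6 ALLOC][7-26 ALLOC][27-45 FREE]
Op 4: b = realloc(b, 1) -> b = 7; heap: [0-6 ALLOC][7-7 ALLOC][8-45 FREE]
Op 5: b = realloc(b, 16) -> b = 7; heap: [0-6 ALLOC][7-22 ALLOC][23-45 FREE]
Op 6: free(a) -> (freed a); heap: [0-6 FREE][7-22 ALLOC][23-45 FREE]
Op 7: c = malloc(15) -> c = 23; heap: [0-6 FREE][7-22 ALLOC][23-37 ALLOC][38-45 FREE]
Op 8: d = malloc(2) -> d = 0; heap: [0-1 ALLOC][2-6 FREE][7-22 ALLOC][23-37 ALLOC][38-45 FREE]
Free blocks: [5 8] total_free=13 largest=8 -> 100*(13-8)/13 = 500/13 ≈ 38.462 -> rounds to 38

Answer: 38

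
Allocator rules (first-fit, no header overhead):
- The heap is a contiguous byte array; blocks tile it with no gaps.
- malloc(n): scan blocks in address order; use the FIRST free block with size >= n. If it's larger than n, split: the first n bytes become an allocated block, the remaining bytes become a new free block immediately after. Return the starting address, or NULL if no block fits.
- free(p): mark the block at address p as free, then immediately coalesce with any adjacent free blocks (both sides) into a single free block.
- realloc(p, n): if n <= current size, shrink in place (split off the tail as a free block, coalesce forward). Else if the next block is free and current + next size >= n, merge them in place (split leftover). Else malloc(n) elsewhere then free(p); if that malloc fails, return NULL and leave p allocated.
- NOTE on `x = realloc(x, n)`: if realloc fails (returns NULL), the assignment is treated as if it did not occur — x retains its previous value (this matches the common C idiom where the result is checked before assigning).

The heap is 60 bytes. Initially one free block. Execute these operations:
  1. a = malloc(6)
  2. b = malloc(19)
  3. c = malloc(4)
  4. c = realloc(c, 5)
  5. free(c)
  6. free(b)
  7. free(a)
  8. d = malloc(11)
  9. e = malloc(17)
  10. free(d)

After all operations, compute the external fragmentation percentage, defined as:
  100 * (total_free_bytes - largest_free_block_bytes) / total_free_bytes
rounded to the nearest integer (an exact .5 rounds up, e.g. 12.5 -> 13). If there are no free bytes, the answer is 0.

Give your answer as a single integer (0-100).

Op 1: a = malloc(6) -> a = 0; heap: [0-5 ALLOC][6-59 FREE]
Op 2: b = malloc(19) -> b = 6; heap: [0-5 ALLOC][6-24 ALLOC][25-59 FREE]
Op 3: c = malloc(4) -> c = 25; heap: [0-5 ALLOC][6-24 ALLOC][25-28 ALLOC][29-59 FREE]
Op 4: c = realloc(c, 5) -> c = 25; heap: [0-5 ALLOC][6-24 ALLOC][25-29 ALLOC][30-59 FREE]
Op 5: free(c) -> (freed c); heap: [0-5 ALLOC][6-24 ALLOC][25-59 FREE]
Op 6: free(b) -> (freed b); heap: [0-5 ALLOC][6-59 FREE]
Op 7: free(a) -> (freed a); heap: [0-59 FREE]
Op 8: d = malloc(11) -> d = 0; heap: [0-10 ALLOC][11-59 FREE]
Op 9: e = malloc(17) -> e = 11; heap: [0-10 ALLOC][11-27 ALLOC][28-59 FREE]
Op 10: free(d) -> (freed d); heap: [0-10 FREE][11-27 ALLOC][28-59 FREE]
Free blocks: [11 32] total_free=43 largest=32 -> 100*(43-32)/43 = 1100/43 ≈ 25.581 -> rounds to 26

Answer: 26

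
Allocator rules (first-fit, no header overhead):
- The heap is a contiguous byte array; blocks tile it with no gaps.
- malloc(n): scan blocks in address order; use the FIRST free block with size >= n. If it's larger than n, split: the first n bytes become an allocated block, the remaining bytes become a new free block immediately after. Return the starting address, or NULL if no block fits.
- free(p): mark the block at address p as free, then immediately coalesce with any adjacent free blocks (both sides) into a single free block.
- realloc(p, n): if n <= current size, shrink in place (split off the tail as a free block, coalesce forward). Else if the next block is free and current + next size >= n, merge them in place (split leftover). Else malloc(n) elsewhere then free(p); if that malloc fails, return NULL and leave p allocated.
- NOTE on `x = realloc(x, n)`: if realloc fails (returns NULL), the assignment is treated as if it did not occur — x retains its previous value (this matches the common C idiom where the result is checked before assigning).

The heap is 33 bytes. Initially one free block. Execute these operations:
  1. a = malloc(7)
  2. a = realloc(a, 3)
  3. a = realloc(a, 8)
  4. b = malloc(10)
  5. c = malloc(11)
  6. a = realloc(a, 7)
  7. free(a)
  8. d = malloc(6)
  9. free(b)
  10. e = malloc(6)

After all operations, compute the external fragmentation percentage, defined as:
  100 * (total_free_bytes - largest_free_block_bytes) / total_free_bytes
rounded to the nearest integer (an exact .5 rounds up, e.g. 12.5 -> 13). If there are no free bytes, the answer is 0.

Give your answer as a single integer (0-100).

Answer: 40

Derivation:
Op 1: a = malloc(7) -> a = 0; heap: [0-6 ALLOC][7-32 FREE]
Op 2: a = realloc(a, 3) -> a = 0; heap: [0-2 ALLOC][3-32 FREE]
Op 3: a = realloc(a, 8) -> a = 0; heap: [0-7 ALLOC][8-32 FREE]
Op 4: b = malloc(10) -> b = 8; heap: [0-7 ALLOC][8-17 ALLOC][18-32 FREE]
Op 5: c = malloc(11) -> c = 18; heap: [0-7 ALLOC][8-17 ALLOC][18-28 ALLOC][29-32 FREE]
Op 6: a = realloc(a, 7) -> a = 0; heap: [0-6 ALLOC][7-7 FREE][8-17 ALLOC][18-28 ALLOC][29-32 FREE]
Op 7: free(a) -> (freed a); heap: [0-7 FREE][8-17 ALLOC][18-28 ALLOC][29-32 FREE]
Op 8: d = malloc(6) -> d = 0; heap: [0-5 ALLOC][6-7 FREE][8-17 ALLOC][18-28 ALLOC][29-32 FREE]
Op 9: free(b) -> (freed b); heap: [0-5 ALLOC][6-17 FREE][18-28 ALLOC][29-32 FREE]
Op 10: e = malloc(6) -> e = 6; heap: [0-5 ALLOC][6-11 ALLOC][12-17 FREE][18-28 ALLOC][29-32 FREE]
Free blocks: [6 4] total_free=10 largest=6 -> 100*(10-6)/10 = 400/10 = 40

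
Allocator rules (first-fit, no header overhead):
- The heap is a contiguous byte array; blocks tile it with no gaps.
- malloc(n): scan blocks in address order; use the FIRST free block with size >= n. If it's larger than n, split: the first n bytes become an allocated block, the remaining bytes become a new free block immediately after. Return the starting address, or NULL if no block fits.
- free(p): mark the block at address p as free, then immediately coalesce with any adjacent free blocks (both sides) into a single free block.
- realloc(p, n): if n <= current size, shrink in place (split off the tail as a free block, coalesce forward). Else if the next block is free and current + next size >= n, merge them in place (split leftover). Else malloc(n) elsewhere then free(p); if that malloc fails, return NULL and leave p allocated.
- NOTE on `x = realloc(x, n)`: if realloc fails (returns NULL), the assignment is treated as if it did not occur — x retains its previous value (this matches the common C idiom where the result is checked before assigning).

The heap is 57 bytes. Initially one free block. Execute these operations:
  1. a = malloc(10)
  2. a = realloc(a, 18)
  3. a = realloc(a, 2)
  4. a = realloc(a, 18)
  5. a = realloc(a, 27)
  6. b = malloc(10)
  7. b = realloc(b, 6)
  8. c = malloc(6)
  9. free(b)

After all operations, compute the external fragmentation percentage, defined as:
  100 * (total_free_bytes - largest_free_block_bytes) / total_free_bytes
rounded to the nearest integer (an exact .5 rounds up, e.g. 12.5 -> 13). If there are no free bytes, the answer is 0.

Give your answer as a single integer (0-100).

Answer: 25

Derivation:
Op 1: a = malloc(10) -> a = 0; heap: [0-9 ALLOC][10-56 FREE]
Op 2: a = realloc(a, 18) -> a = 0; heap: [0-17 ALLOC][18-56 FREE]
Op 3: a = realloc(a, 2) -> a = 0; heap: [0-1 ALLOC][2-56 FREE]
Op 4: a = realloc(a, 18) -> a = 0; heap: [0-17 ALLOC][18-56 FREE]
Op 5: a = realloc(a, 27) -> a = 0; heap: [0-26 ALLOC][27-56 FREE]
Op 6: b = malloc(10) -> b = 27; heap: [0-26 ALLOC][27-36 ALLOC][37-56 FREE]
Op 7: b = realloc(b, 6) -> b = 27; heap: [0-26 ALLOC][27-32 ALLOC][33-56 FREE]
Op 8: c = malloc(6) -> c = 33; heap: [0-26 ALLOC][27-32 ALLOC][33-38 ALLOC][39-56 FREE]
Op 9: free(b) -> (freed b); heap: [0-26 ALLOC][27-32 FREE][33-38 ALLOC][39-56 FREE]
Free blocks: [6 18] total_free=24 largest=18 -> 100*(24-18)/24 = 600/24 = 25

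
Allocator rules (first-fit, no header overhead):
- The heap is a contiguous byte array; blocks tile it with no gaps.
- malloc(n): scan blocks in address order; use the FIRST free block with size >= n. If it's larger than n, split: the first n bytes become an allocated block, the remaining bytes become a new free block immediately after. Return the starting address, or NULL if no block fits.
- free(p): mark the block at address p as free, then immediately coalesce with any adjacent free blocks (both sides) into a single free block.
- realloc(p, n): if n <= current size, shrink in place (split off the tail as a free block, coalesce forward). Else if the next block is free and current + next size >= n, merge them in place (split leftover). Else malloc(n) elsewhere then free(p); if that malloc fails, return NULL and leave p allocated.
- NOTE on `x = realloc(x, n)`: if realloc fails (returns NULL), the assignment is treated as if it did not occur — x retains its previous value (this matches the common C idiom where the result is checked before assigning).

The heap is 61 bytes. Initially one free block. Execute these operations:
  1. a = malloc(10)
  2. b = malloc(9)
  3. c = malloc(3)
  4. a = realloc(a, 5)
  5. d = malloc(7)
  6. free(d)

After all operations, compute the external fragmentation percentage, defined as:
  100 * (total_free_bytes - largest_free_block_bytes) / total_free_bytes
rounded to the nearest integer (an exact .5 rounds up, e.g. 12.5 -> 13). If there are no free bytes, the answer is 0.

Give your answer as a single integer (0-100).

Answer: 11

Derivation:
Op 1: a = malloc(10) -> a = 0; heap: [0-9 ALLOC][10-60 FREE]
Op 2: b = malloc(9) -> b = 10; heap: [0-9 ALLOC][10-18 ALLOC][19-60 FREE]
Op 3: c = malloc(3) -> c = 19; heap: [0-9 ALLOC][10-18 ALLOC][19-21 ALLOC][22-60 FREE]
Op 4: a = realloc(a, 5) -> a = 0; heap: [0-4 ALLOC][5-9 FREE][10-18 ALLOC][19-21 ALLOC][22-60 FREE]
Op 5: d = malloc(7) -> d = 22; heap: [0-4 ALLOC][5-9 FREE][10-18 ALLOC][19-21 ALLOC][22-28 ALLOC][29-60 FREE]
Op 6: free(d) -> (freed d); heap: [0-4 ALLOC][5-9 FREE][10-18 ALLOC][19-21 ALLOC][22-60 FREE]
Free blocks: [5 39] total_free=44 largest=39 -> 100*(44-39)/44 = 500/44 ≈ 11.364 -> rounds to 11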